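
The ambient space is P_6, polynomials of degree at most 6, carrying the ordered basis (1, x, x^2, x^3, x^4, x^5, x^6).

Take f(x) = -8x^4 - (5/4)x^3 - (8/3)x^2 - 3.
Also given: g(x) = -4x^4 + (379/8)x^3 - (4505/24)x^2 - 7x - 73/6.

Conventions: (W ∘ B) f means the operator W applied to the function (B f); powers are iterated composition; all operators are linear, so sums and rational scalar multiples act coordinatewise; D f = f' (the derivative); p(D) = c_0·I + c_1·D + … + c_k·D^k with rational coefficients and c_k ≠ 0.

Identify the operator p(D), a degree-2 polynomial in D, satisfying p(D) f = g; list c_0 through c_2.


p(D) = (1/2)·I − (3/2)·D + 2·D^2, i.e. c_0 = 1/2, c_1 = -3/2, c_2 = 2

D^0 f = -8x^4 - (5/4)x^3 - (8/3)x^2 - 3
D^1 f = -32x^3 - (15/4)x^2 - (16/3)x
D^2 f = -96x^2 - (15/2)x - 16/3
matching coefficients of g against c_0 f + c_1 Df + … from the top degree down determines the c_i
solution: c_0 = 1/2, c_1 = -3/2, c_2 = 2


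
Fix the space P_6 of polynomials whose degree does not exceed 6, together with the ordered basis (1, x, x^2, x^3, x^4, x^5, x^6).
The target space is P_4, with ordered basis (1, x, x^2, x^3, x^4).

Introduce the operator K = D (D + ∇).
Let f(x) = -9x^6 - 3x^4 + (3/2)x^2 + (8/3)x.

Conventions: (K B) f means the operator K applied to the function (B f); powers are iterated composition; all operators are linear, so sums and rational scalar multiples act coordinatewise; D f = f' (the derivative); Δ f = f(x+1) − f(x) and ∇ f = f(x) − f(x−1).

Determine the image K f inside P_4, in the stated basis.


D f = -54x^5 - 12x^3 + 3x + 8/3
∇ f = -54x^5 + 135x^4 - 192x^3 + 153x^2 - 63x + 79/6
(D + ∇) f = -108x^5 + 135x^4 - 204x^3 + 153x^2 - 60x + 95/6
D (D + ∇) f = -540x^4 + 540x^3 - 612x^2 + 306x - 60

the image equals g(x) = -540x^4 + 540x^3 - 612x^2 + 306x - 60


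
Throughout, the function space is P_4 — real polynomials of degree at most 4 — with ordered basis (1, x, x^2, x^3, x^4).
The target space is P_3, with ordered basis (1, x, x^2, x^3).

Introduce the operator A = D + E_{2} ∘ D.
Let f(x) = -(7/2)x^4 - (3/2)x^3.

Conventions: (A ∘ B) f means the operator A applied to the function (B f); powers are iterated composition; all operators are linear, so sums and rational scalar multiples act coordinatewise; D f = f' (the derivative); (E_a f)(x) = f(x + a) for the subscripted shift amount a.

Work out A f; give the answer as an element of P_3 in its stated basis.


D f = -14x^3 - (9/2)x^2
D f = -14x^3 - (9/2)x^2
E_{2} D f = -14x^3 - (177/2)x^2 - 186x - 130
(D + E_{2} ∘ D) f = -28x^3 - 93x^2 - 186x - 130

g(x) = -28x^3 - 93x^2 - 186x - 130


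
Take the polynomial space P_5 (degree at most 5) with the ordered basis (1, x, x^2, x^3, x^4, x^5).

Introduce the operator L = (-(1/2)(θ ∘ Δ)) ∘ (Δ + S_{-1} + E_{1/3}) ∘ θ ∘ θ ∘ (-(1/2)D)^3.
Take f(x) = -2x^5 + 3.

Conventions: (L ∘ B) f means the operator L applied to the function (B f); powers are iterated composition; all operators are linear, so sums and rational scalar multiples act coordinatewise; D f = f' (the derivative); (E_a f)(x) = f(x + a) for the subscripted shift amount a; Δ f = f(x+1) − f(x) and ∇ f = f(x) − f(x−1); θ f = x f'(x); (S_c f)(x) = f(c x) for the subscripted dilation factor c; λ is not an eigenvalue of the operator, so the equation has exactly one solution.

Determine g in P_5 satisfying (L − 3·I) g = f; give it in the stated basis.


the image equals g(x) = (2/3)x^5 + (40/3)x - 1

write g with unknown coordinates in the stated basis and equate coefficients in (L − 3·I) g = f
solving from the highest basis element down gives g = (2/3)x^5 + (40/3)x - 1
check: L g = 40x
so L g − 3·g = -2x^5 + 3 = f ✓


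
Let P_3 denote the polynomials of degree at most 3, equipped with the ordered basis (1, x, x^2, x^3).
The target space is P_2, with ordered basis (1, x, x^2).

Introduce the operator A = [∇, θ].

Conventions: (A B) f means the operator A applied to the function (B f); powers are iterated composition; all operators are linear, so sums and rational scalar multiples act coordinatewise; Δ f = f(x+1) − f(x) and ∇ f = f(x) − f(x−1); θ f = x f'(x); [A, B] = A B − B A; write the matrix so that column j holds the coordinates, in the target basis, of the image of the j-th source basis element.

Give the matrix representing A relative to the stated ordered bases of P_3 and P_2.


the matrix is [[0, 1, -2, 3]; [0, 0, 2, -6]; [0, 0, 0, 3]] (rows listed top to bottom)

image of 1: 0
image of x: 1
image of x^2: 2x - 2
image of x^3: 3x^2 - 6x + 3
each image's coordinates form column j of the matrix


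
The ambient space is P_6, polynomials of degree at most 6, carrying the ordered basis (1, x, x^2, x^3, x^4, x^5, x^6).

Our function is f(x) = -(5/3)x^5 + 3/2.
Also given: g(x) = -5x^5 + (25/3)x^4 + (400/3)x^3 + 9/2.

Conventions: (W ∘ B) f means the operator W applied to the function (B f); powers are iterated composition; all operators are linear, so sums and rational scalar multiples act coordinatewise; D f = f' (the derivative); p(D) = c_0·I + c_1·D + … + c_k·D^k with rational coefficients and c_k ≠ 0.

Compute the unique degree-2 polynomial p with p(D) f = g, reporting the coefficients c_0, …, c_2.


p(D) = 3·I − D − 4·D^2, i.e. c_0 = 3, c_1 = -1, c_2 = -4

D^0 f = -(5/3)x^5 + 3/2
D^1 f = -(25/3)x^4
D^2 f = -(100/3)x^3
matching coefficients of g against c_0 f + c_1 Df + … from the top degree down determines the c_i
solution: c_0 = 3, c_1 = -1, c_2 = -4


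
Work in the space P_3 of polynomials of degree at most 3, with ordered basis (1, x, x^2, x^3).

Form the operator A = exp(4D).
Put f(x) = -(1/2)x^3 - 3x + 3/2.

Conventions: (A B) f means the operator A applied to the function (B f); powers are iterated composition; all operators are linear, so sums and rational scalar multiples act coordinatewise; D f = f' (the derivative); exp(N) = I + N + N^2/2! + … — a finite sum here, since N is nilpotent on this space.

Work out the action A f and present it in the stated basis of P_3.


order-1 term: -6x^2 - 12
order-2 term: -24x
order-3 term: -32
the series for exp(4D) f terminates at order 3
exp(4D) f = -(1/2)x^3 - 6x^2 - 27x - 85/2

the result is g(x) = -(1/2)x^3 - 6x^2 - 27x - 85/2


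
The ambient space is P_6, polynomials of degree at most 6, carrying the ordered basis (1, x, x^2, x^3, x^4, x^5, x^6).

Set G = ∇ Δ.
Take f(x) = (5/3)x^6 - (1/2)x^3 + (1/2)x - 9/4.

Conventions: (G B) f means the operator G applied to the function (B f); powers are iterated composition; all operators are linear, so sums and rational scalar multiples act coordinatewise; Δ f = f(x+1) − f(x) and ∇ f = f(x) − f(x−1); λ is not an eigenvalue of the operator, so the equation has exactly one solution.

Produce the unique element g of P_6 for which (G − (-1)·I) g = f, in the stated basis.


write g with unknown coordinates in the stated basis and equate coefficients in (G − (-1)·I) g = f
solving from the highest basis element down gives g = (5/3)x^6 - 50x^4 - (1/2)x^3 + 550x^2 + (7/2)x - 12067/12
check: G g = 50x^4 - 550x^2 - 3x + 3010/3
so G g − (-1)·g = (5/3)x^6 - (1/2)x^3 + (1/2)x - 9/4 = f ✓

g(x) = (5/3)x^6 - 50x^4 - (1/2)x^3 + 550x^2 + (7/2)x - 12067/12


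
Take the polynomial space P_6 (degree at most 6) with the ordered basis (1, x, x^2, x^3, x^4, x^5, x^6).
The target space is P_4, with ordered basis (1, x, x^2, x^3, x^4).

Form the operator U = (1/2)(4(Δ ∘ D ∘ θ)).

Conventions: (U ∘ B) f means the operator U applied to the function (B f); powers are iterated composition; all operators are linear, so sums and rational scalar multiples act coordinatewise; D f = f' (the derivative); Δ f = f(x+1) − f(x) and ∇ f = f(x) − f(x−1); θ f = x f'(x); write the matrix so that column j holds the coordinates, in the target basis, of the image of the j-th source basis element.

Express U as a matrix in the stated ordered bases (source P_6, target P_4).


image of 1: 0
image of x: 0
image of x^2: 8
image of x^3: 36x + 18
image of x^4: 96x^2 + 96x + 32
image of x^5: 200x^3 + 300x^2 + 200x + 50
image of x^6: 360x^4 + 720x^3 + 720x^2 + 360x + 72
each image's coordinates form column j of the matrix

the matrix is [[0, 0, 8, 18, 32, 50, 72]; [0, 0, 0, 36, 96, 200, 360]; [0, 0, 0, 0, 96, 300, 720]; [0, 0, 0, 0, 0, 200, 720]; [0, 0, 0, 0, 0, 0, 360]] (rows listed top to bottom)


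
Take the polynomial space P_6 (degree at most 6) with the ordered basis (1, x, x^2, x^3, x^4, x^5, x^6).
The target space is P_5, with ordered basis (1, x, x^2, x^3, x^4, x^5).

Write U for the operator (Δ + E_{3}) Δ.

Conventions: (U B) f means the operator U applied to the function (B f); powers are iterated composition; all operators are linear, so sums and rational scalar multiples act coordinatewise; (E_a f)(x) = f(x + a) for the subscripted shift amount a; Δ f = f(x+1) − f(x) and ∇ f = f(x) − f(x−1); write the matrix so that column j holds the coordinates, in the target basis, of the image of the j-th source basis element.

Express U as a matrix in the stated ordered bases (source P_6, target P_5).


the matrix is [[0, 1, 9, 43, 189, 811, 3429]; [0, 0, 2, 27, 172, 945, 4866]; [0, 0, 0, 3, 54, 430, 2835]; [0, 0, 0, 0, 4, 90, 860]; [0, 0, 0, 0, 0, 5, 135]; [0, 0, 0, 0, 0, 0, 6]] (rows listed top to bottom)

image of 1: 0
image of x: 1
image of x^2: 2x + 9
image of x^3: 3x^2 + 27x + 43
image of x^4: 4x^3 + 54x^2 + 172x + 189
image of x^5: 5x^4 + 90x^3 + 430x^2 + 945x + 811
image of x^6: 6x^5 + 135x^4 + 860x^3 + 2835x^2 + 4866x + 3429
each image's coordinates form column j of the matrix


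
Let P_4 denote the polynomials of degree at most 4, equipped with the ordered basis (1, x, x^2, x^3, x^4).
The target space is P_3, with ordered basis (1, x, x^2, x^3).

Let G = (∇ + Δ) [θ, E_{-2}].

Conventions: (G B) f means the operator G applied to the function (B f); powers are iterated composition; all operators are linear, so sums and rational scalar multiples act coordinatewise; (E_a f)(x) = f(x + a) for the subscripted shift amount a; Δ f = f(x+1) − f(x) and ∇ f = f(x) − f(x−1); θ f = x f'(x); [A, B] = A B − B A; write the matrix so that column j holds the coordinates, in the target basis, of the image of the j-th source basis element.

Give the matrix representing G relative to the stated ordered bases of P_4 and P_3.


the matrix is [[0, 0, 8, -48, 208]; [0, 0, 0, 24, -192]; [0, 0, 0, 0, 48]; [0, 0, 0, 0, 0]] (rows listed top to bottom)

image of 1: 0
image of x: 0
image of x^2: 8
image of x^3: 24x - 48
image of x^4: 48x^2 - 192x + 208
each image's coordinates form column j of the matrix


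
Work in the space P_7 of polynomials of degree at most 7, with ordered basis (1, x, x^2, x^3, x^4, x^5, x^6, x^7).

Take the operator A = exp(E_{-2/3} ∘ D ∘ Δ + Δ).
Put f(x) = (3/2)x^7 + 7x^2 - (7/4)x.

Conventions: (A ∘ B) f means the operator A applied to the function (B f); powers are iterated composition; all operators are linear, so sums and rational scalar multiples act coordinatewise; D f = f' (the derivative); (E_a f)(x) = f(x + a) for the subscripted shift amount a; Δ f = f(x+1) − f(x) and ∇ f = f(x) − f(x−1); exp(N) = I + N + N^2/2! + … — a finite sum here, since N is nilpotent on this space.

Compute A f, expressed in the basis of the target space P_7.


order-1 term: (21/2)x^6 + (189/2)x^5 + (245/2)x^3 + (7/3)x^2 + (595/18)x + 2143/108
order-2 term: (63/2)x^5 + (945/2)x^4 + (2835/2)x^3 + (735/2)x^2 + (6643/6)x + 595/18
order-3 term: (105/2)x^4 + 945x^3 + (8505/2)x^2 + 4620x + 6629/6
order-4 term: (105/2)x^3 + 945x^2 + (8505/2)x + 4375
order-5 term: (63/2)x^2 + (945/2)x + 2835/2
order-6 term: (21/2)x + 189/2
order-7 term: 3/2
the series for exp(E_{-2/3} ∘ D ∘ Δ + Δ) f terminates at order 7
exp(E_{-2/3} ∘ D ∘ Δ + Δ) f = (3/2)x^7 + (21/2)x^6 + 126x^5 + 525x^4 + (5075/2)x^3 + (33635/6)x^2 + (377783/36)x + 760993/108

g(x) = (3/2)x^7 + (21/2)x^6 + 126x^5 + 525x^4 + (5075/2)x^3 + (33635/6)x^2 + (377783/36)x + 760993/108


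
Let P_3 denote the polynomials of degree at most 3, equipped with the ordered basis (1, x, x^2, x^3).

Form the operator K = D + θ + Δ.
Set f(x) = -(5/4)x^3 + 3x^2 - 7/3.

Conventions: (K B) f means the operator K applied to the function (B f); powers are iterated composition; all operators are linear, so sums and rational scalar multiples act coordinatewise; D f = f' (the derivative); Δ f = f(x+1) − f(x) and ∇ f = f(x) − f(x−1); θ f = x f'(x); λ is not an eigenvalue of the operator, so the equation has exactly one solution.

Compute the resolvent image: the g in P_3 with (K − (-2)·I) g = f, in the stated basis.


the result is g(x) = -(1/4)x^3 + (9/8)x^2 - (5/4)x - 17/48

write g with unknown coordinates in the stated basis and equate coefficients in (K − (-2)·I) g = f
solving from the highest basis element down gives g = -(1/4)x^3 + (9/8)x^2 - (5/4)x - 17/48
check: K g = -(3/4)x^3 + (3/4)x^2 + (5/2)x - 13/8
so K g − (-2)·g = -(5/4)x^3 + 3x^2 - 7/3 = f ✓


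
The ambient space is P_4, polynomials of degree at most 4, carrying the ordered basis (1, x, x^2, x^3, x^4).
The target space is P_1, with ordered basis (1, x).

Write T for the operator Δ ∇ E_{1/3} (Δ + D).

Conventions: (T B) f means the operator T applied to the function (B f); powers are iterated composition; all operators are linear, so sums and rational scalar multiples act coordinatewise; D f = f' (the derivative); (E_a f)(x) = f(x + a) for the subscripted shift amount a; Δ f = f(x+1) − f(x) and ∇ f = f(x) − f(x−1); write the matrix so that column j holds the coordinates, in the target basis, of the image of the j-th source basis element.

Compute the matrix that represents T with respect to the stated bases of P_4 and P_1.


image of 1: 0
image of x: 0
image of x^2: 0
image of x^3: 12
image of x^4: 48x + 28
each image's coordinates form column j of the matrix

the matrix is [[0, 0, 0, 12, 28]; [0, 0, 0, 0, 48]] (rows listed top to bottom)


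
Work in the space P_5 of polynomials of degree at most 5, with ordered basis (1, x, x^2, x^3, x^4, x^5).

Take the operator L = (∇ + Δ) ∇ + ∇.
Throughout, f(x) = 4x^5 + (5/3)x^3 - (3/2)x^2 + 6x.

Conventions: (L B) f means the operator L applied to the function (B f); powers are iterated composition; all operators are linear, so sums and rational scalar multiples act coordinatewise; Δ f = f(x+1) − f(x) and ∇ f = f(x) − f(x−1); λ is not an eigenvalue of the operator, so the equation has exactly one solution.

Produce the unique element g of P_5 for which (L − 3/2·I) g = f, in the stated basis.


write g with unknown coordinates in the stated basis and equate coefficients in (L − 3/2·I) g = f
solving from the highest basis element down gives g = -(8/3)x^5 - (80/9)x^4 - (2110/27)x^3 - (4673/27)x^2 - (58196/81)x - 146278/243
check: L g = -(40/3)x^4 - (1040/9)x^3 - (2350/9)x^2 - (28936/27)x - 73139/81
so L g − 3/2·g = 4x^5 + (5/3)x^3 - (3/2)x^2 + 6x = f ✓

the image equals g(x) = -(8/3)x^5 - (80/9)x^4 - (2110/27)x^3 - (4673/27)x^2 - (58196/81)x - 146278/243


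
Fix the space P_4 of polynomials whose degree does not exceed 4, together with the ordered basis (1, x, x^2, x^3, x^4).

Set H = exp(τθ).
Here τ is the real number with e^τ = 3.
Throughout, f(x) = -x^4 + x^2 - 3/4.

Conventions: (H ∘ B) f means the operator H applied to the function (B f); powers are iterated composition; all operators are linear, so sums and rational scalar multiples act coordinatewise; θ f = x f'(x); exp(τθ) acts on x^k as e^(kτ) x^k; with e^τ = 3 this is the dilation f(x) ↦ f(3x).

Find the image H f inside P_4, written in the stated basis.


exp(τθ) x^k = e^(kτ) x^k; with e^τ = 3 this sends x^k to 3^k x^k
x^2 ↦ 9 x^2
x^4 ↦ 81 x^4
applying this coordinatewise to f: exp(τθ) f = -81x^4 + 9x^2 - 3/4

g(x) = -81x^4 + 9x^2 - 3/4


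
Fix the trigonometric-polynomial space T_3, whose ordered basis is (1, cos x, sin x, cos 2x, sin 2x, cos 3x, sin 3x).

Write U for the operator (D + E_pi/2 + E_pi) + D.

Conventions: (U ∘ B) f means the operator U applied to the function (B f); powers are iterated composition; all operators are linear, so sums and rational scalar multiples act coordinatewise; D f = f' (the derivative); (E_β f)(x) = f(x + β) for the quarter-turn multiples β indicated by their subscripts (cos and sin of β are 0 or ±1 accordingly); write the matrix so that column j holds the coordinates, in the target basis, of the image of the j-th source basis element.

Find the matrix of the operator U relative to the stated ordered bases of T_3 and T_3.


image of 1: 2
image of cos x: -cos x - 3sin x
image of sin x: 3cos x - sin x
image of cos 2x: -4sin 2x
image of sin 2x: 4cos 2x
image of cos 3x: -cos 3x - 5sin 3x
image of sin 3x: 5cos 3x - sin 3x
each image's coordinates form column j of the matrix

the matrix is [[2, 0, 0, 0, 0, 0, 0]; [0, -1, 3, 0, 0, 0, 0]; [0, -3, -1, 0, 0, 0, 0]; [0, 0, 0, 0, 4, 0, 0]; [0, 0, 0, -4, 0, 0, 0]; [0, 0, 0, 0, 0, -1, 5]; [0, 0, 0, 0, 0, -5, -1]] (rows listed top to bottom)


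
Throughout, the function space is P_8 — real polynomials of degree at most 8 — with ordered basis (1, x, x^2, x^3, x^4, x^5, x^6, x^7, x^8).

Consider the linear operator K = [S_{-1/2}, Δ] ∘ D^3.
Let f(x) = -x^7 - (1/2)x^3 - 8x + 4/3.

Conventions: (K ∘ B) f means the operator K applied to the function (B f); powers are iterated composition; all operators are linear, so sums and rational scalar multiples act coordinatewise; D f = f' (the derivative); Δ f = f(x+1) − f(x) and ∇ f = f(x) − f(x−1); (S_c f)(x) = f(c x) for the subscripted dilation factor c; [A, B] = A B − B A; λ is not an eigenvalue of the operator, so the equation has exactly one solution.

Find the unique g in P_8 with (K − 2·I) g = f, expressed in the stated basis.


write g with unknown coordinates in the stated basis and equate coefficients in (K − 2·I) g = f
solving from the highest basis element down gives g = (1/2)x^7 - (313/8)x^3 + (945/16)x^2 - (913/8)x + 4661/96
check: K g = -(315/4)x^3 + (945/8)x^2 - (945/4)x + 1575/16
so K g − 2·g = -x^7 - (1/2)x^3 - 8x + 4/3 = f ✓

the image equals g(x) = (1/2)x^7 - (313/8)x^3 + (945/16)x^2 - (913/8)x + 4661/96


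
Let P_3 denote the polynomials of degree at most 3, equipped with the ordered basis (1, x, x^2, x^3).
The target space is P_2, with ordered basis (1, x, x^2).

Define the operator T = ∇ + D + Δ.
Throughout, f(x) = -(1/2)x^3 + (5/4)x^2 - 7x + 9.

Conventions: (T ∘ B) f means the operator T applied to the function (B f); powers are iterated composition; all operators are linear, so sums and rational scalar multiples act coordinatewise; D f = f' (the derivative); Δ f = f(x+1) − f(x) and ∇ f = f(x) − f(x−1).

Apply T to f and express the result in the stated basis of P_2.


the image equals g(x) = -(9/2)x^2 + (15/2)x - 22

∇ f = -(3/2)x^2 + 4x - 35/4
D f = -(3/2)x^2 + (5/2)x - 7
Δ f = -(3/2)x^2 + x - 25/4
(∇ + D + Δ) f = -(9/2)x^2 + (15/2)x - 22


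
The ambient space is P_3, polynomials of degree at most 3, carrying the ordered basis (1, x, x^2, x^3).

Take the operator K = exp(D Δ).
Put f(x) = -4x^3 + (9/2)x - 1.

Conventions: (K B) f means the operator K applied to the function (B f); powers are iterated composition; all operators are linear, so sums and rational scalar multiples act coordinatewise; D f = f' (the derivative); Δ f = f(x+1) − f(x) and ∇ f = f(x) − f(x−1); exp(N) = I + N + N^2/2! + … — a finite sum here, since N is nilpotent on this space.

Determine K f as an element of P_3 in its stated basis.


order-1 term: -24x - 12
the series for exp(D Δ) f terminates at order 1
exp(D Δ) f = -4x^3 - (39/2)x - 13

the result is g(x) = -4x^3 - (39/2)x - 13


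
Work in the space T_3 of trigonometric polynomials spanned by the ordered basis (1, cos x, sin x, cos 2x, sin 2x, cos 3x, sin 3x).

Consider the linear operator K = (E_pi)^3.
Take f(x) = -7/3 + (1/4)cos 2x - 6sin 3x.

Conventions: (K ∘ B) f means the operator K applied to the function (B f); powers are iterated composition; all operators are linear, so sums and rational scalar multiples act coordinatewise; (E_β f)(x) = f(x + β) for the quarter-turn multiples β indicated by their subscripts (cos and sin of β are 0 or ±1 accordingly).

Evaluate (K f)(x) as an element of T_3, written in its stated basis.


the result is g(x) = -7/3 + (1/4)cos 2x + 6sin 3x

E_pi f = -7/3 + (1/4)cos 2x + 6sin 3x
E_pi E_pi f = -7/3 + (1/4)cos 2x - 6sin 3x
E_pi E_pi E_pi f = -7/3 + (1/4)cos 2x + 6sin 3x


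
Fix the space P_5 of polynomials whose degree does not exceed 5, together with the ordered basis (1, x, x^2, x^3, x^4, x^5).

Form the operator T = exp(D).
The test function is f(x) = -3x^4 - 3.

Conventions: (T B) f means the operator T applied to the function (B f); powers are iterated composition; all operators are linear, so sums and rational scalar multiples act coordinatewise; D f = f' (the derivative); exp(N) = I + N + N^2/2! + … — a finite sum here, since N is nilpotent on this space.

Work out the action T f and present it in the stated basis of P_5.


the image equals g(x) = -3x^4 - 12x^3 - 18x^2 - 12x - 6

order-1 term: -12x^3
order-2 term: -18x^2
order-3 term: -12x
order-4 term: -3
the series for exp(D) f terminates at order 4
exp(D) f = -3x^4 - 12x^3 - 18x^2 - 12x - 6


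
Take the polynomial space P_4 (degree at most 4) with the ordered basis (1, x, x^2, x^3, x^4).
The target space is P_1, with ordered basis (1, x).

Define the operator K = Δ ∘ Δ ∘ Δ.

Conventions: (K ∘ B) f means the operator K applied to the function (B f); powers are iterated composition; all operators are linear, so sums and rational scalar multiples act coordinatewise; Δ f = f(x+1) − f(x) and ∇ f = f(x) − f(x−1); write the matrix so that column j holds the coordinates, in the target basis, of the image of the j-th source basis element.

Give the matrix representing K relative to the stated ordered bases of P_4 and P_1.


the matrix is [[0, 0, 0, 6, 36]; [0, 0, 0, 0, 24]] (rows listed top to bottom)

image of 1: 0
image of x: 0
image of x^2: 0
image of x^3: 6
image of x^4: 24x + 36
each image's coordinates form column j of the matrix


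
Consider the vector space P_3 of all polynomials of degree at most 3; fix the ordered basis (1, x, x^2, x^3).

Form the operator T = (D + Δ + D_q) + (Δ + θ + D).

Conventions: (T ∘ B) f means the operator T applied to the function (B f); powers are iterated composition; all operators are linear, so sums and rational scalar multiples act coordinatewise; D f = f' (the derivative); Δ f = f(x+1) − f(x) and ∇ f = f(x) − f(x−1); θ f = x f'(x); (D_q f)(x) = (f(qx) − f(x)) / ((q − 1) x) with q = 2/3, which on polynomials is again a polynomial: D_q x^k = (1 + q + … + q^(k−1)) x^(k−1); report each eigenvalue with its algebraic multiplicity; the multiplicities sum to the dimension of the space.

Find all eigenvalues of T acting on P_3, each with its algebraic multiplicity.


λ = 0 (multiplicity 1), λ = 1 (multiplicity 1), λ = 2 (multiplicity 1), λ = 3 (multiplicity 1)

image of 1: 0
image of x: x + 5
image of x^2: 2x^2 + (29/3)x + 2
image of x^3: 3x^3 + (127/9)x^2 + 6x + 2
the matrix is upper triangular; its diagonal is (0, 1, 2, 3)
for a triangular matrix the eigenvalues are the diagonal entries, with algebraic multiplicity their repetition count


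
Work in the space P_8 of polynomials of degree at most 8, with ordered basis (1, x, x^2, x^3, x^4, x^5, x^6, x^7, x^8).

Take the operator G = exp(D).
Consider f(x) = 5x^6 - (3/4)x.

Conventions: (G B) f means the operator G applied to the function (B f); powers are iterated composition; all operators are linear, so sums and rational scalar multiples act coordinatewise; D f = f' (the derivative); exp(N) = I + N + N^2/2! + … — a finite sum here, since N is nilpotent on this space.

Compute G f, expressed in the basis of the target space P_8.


the image equals g(x) = 5x^6 + 30x^5 + 75x^4 + 100x^3 + 75x^2 + (117/4)x + 17/4

order-1 term: 30x^5 - 3/4
order-2 term: 75x^4
order-3 term: 100x^3
order-4 term: 75x^2
order-5 term: 30x
order-6 term: 5
the series for exp(D) f terminates at order 6
exp(D) f = 5x^6 + 30x^5 + 75x^4 + 100x^3 + 75x^2 + (117/4)x + 17/4


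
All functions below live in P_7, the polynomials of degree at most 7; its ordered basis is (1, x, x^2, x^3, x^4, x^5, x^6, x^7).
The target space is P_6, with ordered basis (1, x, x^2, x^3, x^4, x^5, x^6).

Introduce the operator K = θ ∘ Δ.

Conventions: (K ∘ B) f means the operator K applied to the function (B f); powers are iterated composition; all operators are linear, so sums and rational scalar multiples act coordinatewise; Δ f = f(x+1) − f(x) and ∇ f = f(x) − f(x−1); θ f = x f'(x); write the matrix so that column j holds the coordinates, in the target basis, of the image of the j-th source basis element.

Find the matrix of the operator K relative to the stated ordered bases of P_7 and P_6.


image of 1: 0
image of x: 0
image of x^2: 2x
image of x^3: 6x^2 + 3x
image of x^4: 12x^3 + 12x^2 + 4x
image of x^5: 20x^4 + 30x^3 + 20x^2 + 5x
image of x^6: 30x^5 + 60x^4 + 60x^3 + 30x^2 + 6x
image of x^7: 42x^6 + 105x^5 + 140x^4 + 105x^3 + 42x^2 + 7x
each image's coordinates form column j of the matrix

the matrix is [[0, 0, 0, 0, 0, 0, 0, 0]; [0, 0, 2, 3, 4, 5, 6, 7]; [0, 0, 0, 6, 12, 20, 30, 42]; [0, 0, 0, 0, 12, 30, 60, 105]; [0, 0, 0, 0, 0, 20, 60, 140]; [0, 0, 0, 0, 0, 0, 30, 105]; [0, 0, 0, 0, 0, 0, 0, 42]] (rows listed top to bottom)


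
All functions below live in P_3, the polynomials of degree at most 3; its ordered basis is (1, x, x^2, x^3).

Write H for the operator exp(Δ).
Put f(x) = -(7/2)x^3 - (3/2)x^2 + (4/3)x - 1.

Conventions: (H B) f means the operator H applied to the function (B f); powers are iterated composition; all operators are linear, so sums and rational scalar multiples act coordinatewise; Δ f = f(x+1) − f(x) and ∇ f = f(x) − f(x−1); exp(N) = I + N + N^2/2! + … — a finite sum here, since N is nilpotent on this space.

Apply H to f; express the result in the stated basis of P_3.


the image equals g(x) = -(7/2)x^3 - 12x^2 - (68/3)x - 121/6

order-1 term: -(21/2)x^2 - (27/2)x - 11/3
order-2 term: -(21/2)x - 12
order-3 term: -7/2
the series for exp(Δ) f terminates at order 3
exp(Δ) f = -(7/2)x^3 - 12x^2 - (68/3)x - 121/6


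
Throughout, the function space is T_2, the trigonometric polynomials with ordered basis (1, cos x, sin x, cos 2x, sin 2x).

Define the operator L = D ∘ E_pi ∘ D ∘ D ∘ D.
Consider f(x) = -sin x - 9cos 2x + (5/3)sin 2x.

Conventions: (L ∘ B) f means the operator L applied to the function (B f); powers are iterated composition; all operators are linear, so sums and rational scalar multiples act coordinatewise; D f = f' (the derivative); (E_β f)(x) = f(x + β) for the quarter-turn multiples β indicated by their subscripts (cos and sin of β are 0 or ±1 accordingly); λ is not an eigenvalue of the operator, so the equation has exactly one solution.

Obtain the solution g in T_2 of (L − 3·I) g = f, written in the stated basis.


write g with unknown coordinates in the stated basis and equate coefficients in (L − 3·I) g = f
solving from the highest basis element down gives g = (1/4)sin x - (9/13)cos 2x + (5/39)sin 2x
check: L g = -(1/4)sin x - (144/13)cos 2x + (80/39)sin 2x
so L g − 3·g = -sin x - 9cos 2x + (5/3)sin 2x = f ✓

the result is g(x) = (1/4)sin x - (9/13)cos 2x + (5/39)sin 2x


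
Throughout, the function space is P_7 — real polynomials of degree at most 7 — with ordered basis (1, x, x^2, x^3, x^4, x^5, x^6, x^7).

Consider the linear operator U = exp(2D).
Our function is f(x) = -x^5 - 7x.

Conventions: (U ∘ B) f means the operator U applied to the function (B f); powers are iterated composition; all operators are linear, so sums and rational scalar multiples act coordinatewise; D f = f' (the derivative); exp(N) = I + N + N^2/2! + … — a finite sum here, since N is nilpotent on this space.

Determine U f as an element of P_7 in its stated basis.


order-1 term: -10x^4 - 14
order-2 term: -40x^3
order-3 term: -80x^2
order-4 term: -80x
order-5 term: -32
the series for exp(2D) f terminates at order 5
exp(2D) f = -x^5 - 10x^4 - 40x^3 - 80x^2 - 87x - 46

the image equals g(x) = -x^5 - 10x^4 - 40x^3 - 80x^2 - 87x - 46


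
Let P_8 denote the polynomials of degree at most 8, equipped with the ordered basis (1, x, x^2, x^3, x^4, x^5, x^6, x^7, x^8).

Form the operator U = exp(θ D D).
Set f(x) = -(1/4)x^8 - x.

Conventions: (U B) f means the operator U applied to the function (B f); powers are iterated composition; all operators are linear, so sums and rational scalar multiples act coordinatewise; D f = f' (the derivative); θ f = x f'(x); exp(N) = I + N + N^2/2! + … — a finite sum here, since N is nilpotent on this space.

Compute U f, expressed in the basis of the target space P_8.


g(x) = -(1/4)x^8 - 84x^6 - 5040x^4 - 40320x^2 - x

order-1 term: -84x^6
order-2 term: -5040x^4
order-3 term: -40320x^2
the series for exp(θ D D) f terminates at order 3
exp(θ D D) f = -(1/4)x^8 - 84x^6 - 5040x^4 - 40320x^2 - x


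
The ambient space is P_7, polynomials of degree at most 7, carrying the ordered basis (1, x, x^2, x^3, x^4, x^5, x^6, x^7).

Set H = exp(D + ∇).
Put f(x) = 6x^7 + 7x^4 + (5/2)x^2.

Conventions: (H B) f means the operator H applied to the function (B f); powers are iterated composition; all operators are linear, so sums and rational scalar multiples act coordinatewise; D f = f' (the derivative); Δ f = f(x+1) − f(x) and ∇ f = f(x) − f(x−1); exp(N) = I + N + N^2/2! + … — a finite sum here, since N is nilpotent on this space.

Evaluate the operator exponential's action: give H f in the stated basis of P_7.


order-1 term: 84x^6 - 126x^5 + 210x^4 - 154x^3 + 84x^2 - 4x - 7/2
order-2 term: 504x^5 - 1260x^4 + 2310x^3 - 2352x^2 + 1386x - 333
order-3 term: 1680x^4 - 5040x^3 + 8820x^2 - 7966x + 3066
order-4 term: 3360x^3 - 10080x^2 + 14280x - 7868
order-5 term: 4032x^2 - 10080x + 8400
order-6 term: 2688x - 4032
order-7 term: 768
the series for exp(D + ∇) f terminates at order 7
exp(D + ∇) f = 6x^7 + 84x^6 + 378x^5 + 637x^4 + 476x^3 + (1013/2)x^2 + 304x - 5/2

g(x) = 6x^7 + 84x^6 + 378x^5 + 637x^4 + 476x^3 + (1013/2)x^2 + 304x - 5/2


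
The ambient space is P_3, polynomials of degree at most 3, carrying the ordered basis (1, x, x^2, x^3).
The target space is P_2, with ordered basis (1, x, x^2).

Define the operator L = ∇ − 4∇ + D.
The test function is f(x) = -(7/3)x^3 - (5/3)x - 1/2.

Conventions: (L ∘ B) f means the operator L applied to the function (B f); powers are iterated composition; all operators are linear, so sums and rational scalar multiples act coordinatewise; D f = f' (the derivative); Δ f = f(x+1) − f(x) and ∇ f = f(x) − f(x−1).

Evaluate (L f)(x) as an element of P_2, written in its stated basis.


∇ f = -7x^2 + 7x - 4
∇ f = -7x^2 + 7x - 4
(-4∇) f = 28x^2 - 28x + 16
D f = -7x^2 - 5/3
(∇ − 4∇ + D) f = 14x^2 - 21x + 31/3

the image equals g(x) = 14x^2 - 21x + 31/3


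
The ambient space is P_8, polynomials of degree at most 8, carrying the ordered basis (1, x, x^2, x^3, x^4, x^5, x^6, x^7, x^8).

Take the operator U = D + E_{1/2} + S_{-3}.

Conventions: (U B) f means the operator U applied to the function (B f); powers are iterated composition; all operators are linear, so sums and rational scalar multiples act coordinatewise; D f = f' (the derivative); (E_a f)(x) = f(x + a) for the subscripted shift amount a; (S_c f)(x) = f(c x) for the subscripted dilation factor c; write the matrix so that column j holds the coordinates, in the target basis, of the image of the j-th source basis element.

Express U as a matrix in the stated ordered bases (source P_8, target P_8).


image of 1: 2
image of x: -2x + 3/2
image of x^2: 10x^2 + 3x + 1/4
image of x^3: -26x^3 + (9/2)x^2 + (3/4)x + 1/8
image of x^4: 82x^4 + 6x^3 + (3/2)x^2 + (1/2)x + 1/16
image of x^5: -242x^5 + (15/2)x^4 + (5/2)x^3 + (5/4)x^2 + (5/16)x + 1/32
image of x^6: 730x^6 + 9x^5 + (15/4)x^4 + (5/2)x^3 + (15/16)x^2 + (3/16)x + 1/64
image of x^7: -2186x^7 + (21/2)x^6 + (21/4)x^5 + (35/8)x^4 + (35/16)x^3 + (21/32)x^2 + (7/64)x + 1/128
image of x^8: 6562x^8 + 12x^7 + 7x^6 + 7x^5 + (35/8)x^4 + (7/4)x^3 + (7/16)x^2 + (1/16)x + 1/256
each image's coordinates form column j of the matrix

the matrix is [[2, 3/2, 1/4, 1/8, 1/16, 1/32, 1/64, 1/128, 1/256]; [0, -2, 3, 3/4, 1/2, 5/16, 3/16, 7/64, 1/16]; [0, 0, 10, 9/2, 3/2, 5/4, 15/16, 21/32, 7/16]; [0, 0, 0, -26, 6, 5/2, 5/2, 35/16, 7/4]; [0, 0, 0, 0, 82, 15/2, 15/4, 35/8, 35/8]; [0, 0, 0, 0, 0, -242, 9, 21/4, 7]; [0, 0, 0, 0, 0, 0, 730, 21/2, 7]; [0, 0, 0, 0, 0, 0, 0, -2186, 12]; [0, 0, 0, 0, 0, 0, 0, 0, 6562]] (rows listed top to bottom)


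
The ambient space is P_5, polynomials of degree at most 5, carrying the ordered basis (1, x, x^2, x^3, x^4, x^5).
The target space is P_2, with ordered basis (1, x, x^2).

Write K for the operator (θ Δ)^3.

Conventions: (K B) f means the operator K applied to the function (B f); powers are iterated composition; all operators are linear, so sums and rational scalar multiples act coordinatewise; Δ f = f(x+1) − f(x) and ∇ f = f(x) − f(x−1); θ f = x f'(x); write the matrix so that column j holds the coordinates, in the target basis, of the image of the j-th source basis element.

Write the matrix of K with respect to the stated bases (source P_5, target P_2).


the matrix is [[0, 0, 0, 0, 0, 0]; [0, 0, 0, 0, 144, 1560]; [0, 0, 0, 0, 0, 1440]] (rows listed top to bottom)

image of 1: 0
image of x: 0
image of x^2: 0
image of x^3: 0
image of x^4: 144x
image of x^5: 1440x^2 + 1560x
each image's coordinates form column j of the matrix


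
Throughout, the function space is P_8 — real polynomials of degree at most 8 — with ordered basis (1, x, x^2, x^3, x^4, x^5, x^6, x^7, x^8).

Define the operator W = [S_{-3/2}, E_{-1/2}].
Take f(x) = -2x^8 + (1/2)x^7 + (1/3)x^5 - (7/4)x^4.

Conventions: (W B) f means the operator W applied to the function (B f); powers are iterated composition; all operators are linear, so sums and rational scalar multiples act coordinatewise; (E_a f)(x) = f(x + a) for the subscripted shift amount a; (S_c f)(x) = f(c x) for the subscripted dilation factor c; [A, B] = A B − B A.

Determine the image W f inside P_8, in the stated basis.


E_{-1/2} f = -2x^8 + (17/2)x^7 - (63/4)x^6 + (407/24)x^5 - (649/48)x^4 + (857/96)x^3 - (815/192)x^2 + (445/384)x - 101/768
S_{-3/2} E_{-1/2} f = -(6561/128)x^8 - (37179/256)x^7 - (45927/256)x^6 - (32967/256)x^5 - (17523/256)x^4 - (7713/256)x^3 - (2445/256)x^2 - (445/256)x - 101/768
S_{-3/2} f = -(6561/128)x^8 - (2187/256)x^7 - (81/32)x^5 - (567/64)x^4
E_{-1/2} S_{-3/2} f = -(6561/128)x^8 + (50301/256)x^7 - (168399/512)x^6 + (318897/1024)x^5 - (387909/2048)x^4 + (337527/4096)x^3 - (220725/8192)x^2 + (96795/16384)x - 9963/16384
[S_{-3/2}, E_{-1/2}] f = -(10935/32)x^7 + (76545/512)x^6 - (450765/1024)x^5 + (247725/2048)x^4 - (460935/4096)x^3 + (142485/8192)x^2 - (125275/16384)x + 23425/49152

the result is g(x) = -(10935/32)x^7 + (76545/512)x^6 - (450765/1024)x^5 + (247725/2048)x^4 - (460935/4096)x^3 + (142485/8192)x^2 - (125275/16384)x + 23425/49152


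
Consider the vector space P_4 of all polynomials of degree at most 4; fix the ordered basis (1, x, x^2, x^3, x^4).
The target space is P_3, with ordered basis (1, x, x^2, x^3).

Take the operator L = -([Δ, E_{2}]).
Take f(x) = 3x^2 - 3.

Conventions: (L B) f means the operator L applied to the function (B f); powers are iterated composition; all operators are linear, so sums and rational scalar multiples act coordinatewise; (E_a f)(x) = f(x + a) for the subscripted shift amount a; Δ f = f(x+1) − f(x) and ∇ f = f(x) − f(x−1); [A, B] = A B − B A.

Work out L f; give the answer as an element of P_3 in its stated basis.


g(x) = 0

E_{2} f = 3x^2 + 12x + 9
Δ E_{2} f = 6x + 15
Δ f = 6x + 3
E_{2} Δ f = 6x + 15
[Δ, E_{2}] f = 0
(-([Δ, E_{2}])) f = 0


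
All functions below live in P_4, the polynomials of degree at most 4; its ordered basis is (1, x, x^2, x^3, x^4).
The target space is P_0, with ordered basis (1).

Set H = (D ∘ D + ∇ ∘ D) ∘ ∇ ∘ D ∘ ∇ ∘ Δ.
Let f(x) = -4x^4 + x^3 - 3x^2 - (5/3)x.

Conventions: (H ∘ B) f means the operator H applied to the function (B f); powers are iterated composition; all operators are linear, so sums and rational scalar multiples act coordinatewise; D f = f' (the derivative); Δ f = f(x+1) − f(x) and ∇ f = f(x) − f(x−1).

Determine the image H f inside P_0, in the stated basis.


the result is g(x) = 0

Δ f = -16x^3 - 21x^2 - 19x - 23/3
∇ Δ f = -48x^2 + 6x - 14
D ∇ Δ f = -96x + 6
∇ (D ∘ ∇ ∘ Δ) f = -96
D ∇ (D ∘ ∇ ∘ Δ) f = 0
D D ∇ (D ∘ ∇ ∘ Δ) f = 0
D ∇ (D ∘ ∇ ∘ Δ) f = 0
∇ D ∇ (D ∘ ∇ ∘ Δ) f = 0
(D ∘ D + ∇ ∘ D) ∇ (D ∘ ∇ ∘ Δ) f = 0


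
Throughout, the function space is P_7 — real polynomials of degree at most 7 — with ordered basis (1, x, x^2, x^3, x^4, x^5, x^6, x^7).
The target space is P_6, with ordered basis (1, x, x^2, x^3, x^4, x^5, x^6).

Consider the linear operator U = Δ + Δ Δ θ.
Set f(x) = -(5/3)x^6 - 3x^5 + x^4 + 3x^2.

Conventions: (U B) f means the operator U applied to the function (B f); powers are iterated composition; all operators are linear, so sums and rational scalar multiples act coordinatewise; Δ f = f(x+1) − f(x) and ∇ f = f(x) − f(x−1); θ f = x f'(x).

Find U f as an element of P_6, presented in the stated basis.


Δ f = -10x^5 - 40x^4 - (178/3)x^3 - 49x^2 - 15x - 2/3
θ f = -10x^6 - 15x^5 + 4x^4 + 6x^2
Δ θ f = -60x^5 - 225x^4 - 334x^3 - 276x^2 - 107x - 15
Δ Δ θ f = -300x^4 - 1500x^3 - 2952x^2 - 2754x - 1002
(Δ + Δ Δ θ) f = -10x^5 - 340x^4 - (4678/3)x^3 - 3001x^2 - 2769x - 3008/3

g(x) = -10x^5 - 340x^4 - (4678/3)x^3 - 3001x^2 - 2769x - 3008/3


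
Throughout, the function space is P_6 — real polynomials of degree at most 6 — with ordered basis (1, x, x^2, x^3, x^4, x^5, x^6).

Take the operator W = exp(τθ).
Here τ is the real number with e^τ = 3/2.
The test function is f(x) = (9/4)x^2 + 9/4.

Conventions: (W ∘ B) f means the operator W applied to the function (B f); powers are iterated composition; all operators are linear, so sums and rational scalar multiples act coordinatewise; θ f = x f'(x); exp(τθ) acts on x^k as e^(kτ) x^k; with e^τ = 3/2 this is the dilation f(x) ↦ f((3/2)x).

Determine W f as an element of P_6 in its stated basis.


the result is g(x) = (81/16)x^2 + 9/4

exp(τθ) x^k = e^(kτ) x^k; with e^τ = 3/2 this sends x^k to (3/2)^k x^k
x^2 ↦ 9/4 x^2
applying this coordinatewise to f: exp(τθ) f = (81/16)x^2 + 9/4


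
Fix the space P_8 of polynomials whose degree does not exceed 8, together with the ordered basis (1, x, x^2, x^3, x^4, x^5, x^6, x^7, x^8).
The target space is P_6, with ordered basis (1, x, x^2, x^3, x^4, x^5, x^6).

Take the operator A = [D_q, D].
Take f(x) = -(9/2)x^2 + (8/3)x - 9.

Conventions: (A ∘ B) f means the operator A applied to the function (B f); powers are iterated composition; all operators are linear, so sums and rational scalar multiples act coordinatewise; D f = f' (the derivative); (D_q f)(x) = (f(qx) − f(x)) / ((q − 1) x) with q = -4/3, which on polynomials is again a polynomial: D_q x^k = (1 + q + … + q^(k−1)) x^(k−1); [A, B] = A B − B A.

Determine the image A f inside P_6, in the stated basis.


D f = -9x + 8/3
D_q D f = -9
D_q f = (3/2)x + 8/3
D D_q f = 3/2
[D_q, D] f = -21/2

g(x) = -21/2


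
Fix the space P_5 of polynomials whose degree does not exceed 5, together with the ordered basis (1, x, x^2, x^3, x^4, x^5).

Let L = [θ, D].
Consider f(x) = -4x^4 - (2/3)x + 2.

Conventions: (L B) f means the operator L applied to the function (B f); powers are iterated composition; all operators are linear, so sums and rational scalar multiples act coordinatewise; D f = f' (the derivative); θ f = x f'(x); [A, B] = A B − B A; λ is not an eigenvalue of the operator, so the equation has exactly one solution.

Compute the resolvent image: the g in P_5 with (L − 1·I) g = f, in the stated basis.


g(x) = 4x^4 - 16x^3 + 48x^2 - (286/3)x + 280/3

write g with unknown coordinates in the stated basis and equate coefficients in (L − 1·I) g = f
solving from the highest basis element down gives g = 4x^4 - 16x^3 + 48x^2 - (286/3)x + 280/3
check: L g = -16x^3 + 48x^2 - 96x + 286/3
so L g − 1·g = -4x^4 - (2/3)x + 2 = f ✓
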